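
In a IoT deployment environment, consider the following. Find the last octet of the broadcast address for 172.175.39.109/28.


Given: IP = 172.175.39.109, prefix = /28
Host bits = 32 - 28 = 4
Network last octet = 109 AND mask = 96
Host part size = 2^4 - 1 = 15
Broadcast last octet = 96 OR 15 = 111

111


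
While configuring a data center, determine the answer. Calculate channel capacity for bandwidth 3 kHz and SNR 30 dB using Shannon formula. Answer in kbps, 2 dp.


Given: B = 3 kHz, SNR = 30 dB
SNR linear = 10^(30/10) = 1000
1 + SNR = 1001
log2(1001) = 9.9672262588
C = 3 * 1000 * 9.9672262588 = 29901.6788 bps
C = 29.901679 kbps -> 29.90 kbps (2 dp)

29.90


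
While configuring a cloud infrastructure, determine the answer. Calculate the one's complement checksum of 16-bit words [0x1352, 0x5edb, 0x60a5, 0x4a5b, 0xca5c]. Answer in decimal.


Given words: [0x1352, 0x5edb, 0x60a5, 0x4a5b, 0xca5c]
Step 1: Sum all words
Raw sum = 4946 + 24283 + 24741 + 19035 + 51804 = 124809
Step 2: Fold carry: (59273 + 1) = 59274
One's complement = ~59274 & 0xFFFF = 6261

6261


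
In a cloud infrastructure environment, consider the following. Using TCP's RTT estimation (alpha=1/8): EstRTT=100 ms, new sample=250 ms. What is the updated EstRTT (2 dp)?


Given: EstRTT = 100 ms, SampleRTT = 250 ms, alpha = 1/8
New EstRTT = (1 - alpha) * EstRTT + alpha * SampleRTT
(7/8) * 100 = 87.5
(1/8) * 250 = 31.25
New EstRTT = 87.5 + 31.25 = 118.75 ms -> 118.75 ms (2 dp)

118.75


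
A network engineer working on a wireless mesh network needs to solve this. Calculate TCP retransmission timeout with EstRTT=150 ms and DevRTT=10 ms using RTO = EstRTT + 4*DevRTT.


Given: EstRTT = 150 ms, DevRTT = 10 ms
Timeout = EstRTT + 4 * DevRTT
4 * DevRTT = 4 * 10 = 40
Timeout = 150 + 40 = 190 ms

190


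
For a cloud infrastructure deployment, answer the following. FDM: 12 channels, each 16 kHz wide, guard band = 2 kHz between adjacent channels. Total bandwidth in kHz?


Given: 12 channels, 16 kHz each, guard = 2 kHz
Channel bandwidth = 12 * 16 = 192 kHz
Guard bands = 11 gaps * 2 kHz = 22 kHz
Total = 192 + 22 = 214 kHz

214


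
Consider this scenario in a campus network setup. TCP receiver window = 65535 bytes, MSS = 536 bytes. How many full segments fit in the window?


Given: RWND = 65535 bytes, MSS = 536 bytes
Full segments = floor(RWND / MSS)
Full segments = floor(65535 / 536)
Full segments = floor(122.2668) = 122

122


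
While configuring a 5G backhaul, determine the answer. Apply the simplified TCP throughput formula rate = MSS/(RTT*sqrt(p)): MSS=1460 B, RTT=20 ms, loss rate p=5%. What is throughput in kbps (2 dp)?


Given: MSS = 1460 bytes, RTT = 20 ms, loss = 5%
RTT in seconds = 20 / 1000 = 0.02
Loss rate = 5% = 0.05
sqrt(loss) = sqrt(0.05) = 0.223606797750
Throughput (bytes/s) = 1460 / (0.02 * 0.223606797750) = 326465.9247
Throughput (kbps) = 326465.9247 * 8 / 1000 = 2611.727398 -> 2611.73 kbps (2 dp)

2611.73


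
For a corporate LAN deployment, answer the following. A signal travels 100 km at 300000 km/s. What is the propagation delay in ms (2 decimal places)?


Given: distance = 100 km, speed = 300000 km/s
Delay = distance / speed = 100 / 300000 seconds
Delay in ms = 100 * 1000 / 300000
Delay = 0.3333 ms
Rounded to 2 dp = 0.33 ms

0.33


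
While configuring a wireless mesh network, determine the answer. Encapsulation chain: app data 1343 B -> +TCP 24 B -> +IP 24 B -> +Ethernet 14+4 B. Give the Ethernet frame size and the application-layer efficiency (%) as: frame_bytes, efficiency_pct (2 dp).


TCP segment = 1343 + 24 = 1367 B
IP packet = 1367 + 24 = 1391 B
Ethernet frame = 1391 + 14 + 4 = 1409 B
Efficiency = app / frame = 1343 / 1409 = 0.953158 = 95.3158% -> 95.32% (2 dp)

1409, 95.32


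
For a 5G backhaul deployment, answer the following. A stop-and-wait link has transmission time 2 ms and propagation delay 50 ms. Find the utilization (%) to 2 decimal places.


Given: Ttrans = 2 ms, Tprop = 50 ms
RTT = 2 * Tprop = 2 * 50 = 100 ms
U = Ttrans / (Ttrans + RTT)
U = 2 / (2 + 100)
U = 2 / 102 = 0.019608
U% = 1.96%

1.96


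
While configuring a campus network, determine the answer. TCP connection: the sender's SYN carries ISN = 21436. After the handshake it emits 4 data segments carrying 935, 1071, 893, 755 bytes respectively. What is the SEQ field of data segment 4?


The SYN occupies sequence number ISN = 21436, so the first data byte is ISN + 1 = 21437.
SEQ of data segment i = (ISN + 1) + sum of payload sizes of segments 1..i-1.
Segment 1: SEQ = 21437, payload = 935 bytes
Segment 2: SEQ = 22372, payload = 1071 bytes
Segment 3: SEQ = 23443, payload = 893 bytes
Segment 4: SEQ = 24336, payload = 755 bytes
SEQ of segment 4 = 21437 + 935 + 1071 + 893 = 24336

24336


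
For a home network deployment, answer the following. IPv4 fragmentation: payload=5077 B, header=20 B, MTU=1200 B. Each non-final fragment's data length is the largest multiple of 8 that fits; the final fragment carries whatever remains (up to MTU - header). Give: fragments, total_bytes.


Max data per non-final fragment = floor((MTU - header)/8)*8 = floor((1200 - 20)/8)*8 = floor(1180/8)*8 = 1176 B
Final fragment needs no 8-byte alignment: it can carry up to MTU - header = 1180 B
Non-final fragments needed = ceil((payload - 1180) / 1176) = ceil(3897/1176) = ceil(3.3138) = 4
Number of fragments = 4 + 1 = 5
Fragment sizes (data): 4 * 1176 B + 373 B (last, 373 <= 1180 OK)
Total bytes sent = payload + n_frags * header = 5077 + 5*20 = 5077 + 100 = 5177 B

5, 5177


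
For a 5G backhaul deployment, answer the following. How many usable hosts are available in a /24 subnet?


Given: subnet mask /24
Host bits = 32 - 24 = 8
Total addresses = 2^8 = 256
Usable hosts = 256 - 2 (network + broadcast) = 254

254


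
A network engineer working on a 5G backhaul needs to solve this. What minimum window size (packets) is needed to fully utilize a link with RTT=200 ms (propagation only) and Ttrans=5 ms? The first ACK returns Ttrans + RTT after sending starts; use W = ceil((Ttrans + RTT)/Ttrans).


Given: Ttrans = 5 ms, RTT = 200 ms (= 2 * Tprop, Tprop = 100 ms)
Time until first ACK returns = Ttrans + RTT = 5 + 200 = 205 ms
Need W * Ttrans >= Ttrans + RTT  ->  W >= (Ttrans + RTT) / Ttrans
(Ttrans + RTT) / Ttrans = 205 / 5 = 41
W_min = ceil(41) = 41

41


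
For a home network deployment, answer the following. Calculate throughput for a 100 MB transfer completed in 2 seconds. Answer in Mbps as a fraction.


Given: file = 100 MB, time = 2 s
File in Mb = 100 * 8 = 800 Mb
Throughput = 800 / 2 Mbps
Throughput = 400 Mbps

400


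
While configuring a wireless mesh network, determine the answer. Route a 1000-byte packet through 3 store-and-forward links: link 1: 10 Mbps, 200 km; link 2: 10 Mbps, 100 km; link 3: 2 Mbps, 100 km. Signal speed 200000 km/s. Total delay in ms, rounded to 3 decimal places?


Packet = 1000 bytes = 8000 bits. Store-and-forward: sum (t_trans + t_prop) per link.
Link 1: t_trans = 8000/(10*10^6) s = 0.8000 ms; t_prop = 200/200000 s = 1.0000 ms; subtotal = 1.8000 ms
Link 2: t_trans = 8000/(10*10^6) s = 0.8000 ms; t_prop = 100/200000 s = 0.5000 ms; subtotal = 1.3000 ms
Link 3: t_trans = 8000/(2*10^6) s = 4.0000 ms; t_prop = 100/200000 s = 0.5000 ms; subtotal = 4.5000 ms
End-to-end = 1.8000 + 1.3000 + 4.5000 = 7.6000 ms -> 7.600 ms (3 dp)

7.600


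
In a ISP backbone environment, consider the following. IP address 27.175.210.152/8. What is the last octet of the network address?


Given: IP = 27.175.210.152, prefix = /8
Subnet mask = 255.0.0.0
Last octet of IP: 152
Last octet of mask: 0
Network last octet = 152 AND 0 = 0

0


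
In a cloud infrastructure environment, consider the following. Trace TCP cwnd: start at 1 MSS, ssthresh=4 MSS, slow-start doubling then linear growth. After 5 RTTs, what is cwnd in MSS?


RTT 0: cwnd = 1 MSS (initial)
RTT 1: cwnd = 2 MSS (slow start, doubled)
RTT 2: cwnd = 4 MSS (slow start, doubled)
RTT 3: cwnd = 5 MSS (congestion avoidance, +1)
RTT 4: cwnd = 6 MSS (congestion avoidance, +1)
RTT 5: cwnd = 7 MSS (congestion avoidance, +1)

7


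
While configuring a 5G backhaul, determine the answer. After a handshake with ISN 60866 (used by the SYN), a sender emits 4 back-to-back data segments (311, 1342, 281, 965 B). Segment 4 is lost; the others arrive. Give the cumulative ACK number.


SYN uses sequence number 60866; first data byte = ISN + 1 = 60867.
Segment 1: SEQ = 60867, len = 311 B, covers [60867, 61177]
Segment 2: SEQ = 61178, len = 1342 B, covers [61178, 62519]
Segment 3: SEQ = 62520, len = 281 B, covers [62520, 62800]
Segment 4: SEQ = 62801, len = 965 B, covers [62801, 63765] [LOST]
In-order data received: bytes [60867, 62800] (segments 1..3).
Segment 4 missing -> gap begins at byte 62801.
Cumulative ACK = next expected in-order byte = 60867 + 311 + 1342 + 281 = 62801

62801


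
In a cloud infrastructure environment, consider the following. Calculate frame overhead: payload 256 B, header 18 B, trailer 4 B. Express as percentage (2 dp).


Given: payload = 256 B, header = 18 B, trailer = 4 B
Overhead bytes = header + trailer = 18 + 4 = 22
Total frame = payload + overhead = 256 + 22 = 278
Overhead % = 22 / 278 * 100 = 7.9137% -> 7.91% (2 dp)

7.91


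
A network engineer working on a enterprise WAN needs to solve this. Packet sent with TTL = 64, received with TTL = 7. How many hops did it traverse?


Given: initial TTL = 64, received TTL = 7
Hops = initial TTL - received TTL
Hops = 64 - 7 = 57

57


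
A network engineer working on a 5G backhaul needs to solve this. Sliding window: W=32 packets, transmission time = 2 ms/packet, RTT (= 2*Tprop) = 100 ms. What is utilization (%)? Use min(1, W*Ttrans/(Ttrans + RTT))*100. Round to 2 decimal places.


Given: W = 32, Ttrans = 2 ms, RTT = 100 ms (= 2 * Tprop, Tprop = 50 ms)
Cycle time = Ttrans + RTT = 2 + 100 = 102 ms (first packet sent until its ACK returns)
W * Ttrans = 32 * 2 = 64 ms of sending per cycle
W * Ttrans / (Ttrans + RTT) = 64 / 102 = 0.627451
U = min(1, 0.627451) = 0.627451
U% = 62.75%

62.75


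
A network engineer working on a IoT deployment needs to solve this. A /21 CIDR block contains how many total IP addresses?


Given: CIDR prefix /21
Host bits = 32 - 21 = 11
Total addresses = 2^11 = 2048

2048


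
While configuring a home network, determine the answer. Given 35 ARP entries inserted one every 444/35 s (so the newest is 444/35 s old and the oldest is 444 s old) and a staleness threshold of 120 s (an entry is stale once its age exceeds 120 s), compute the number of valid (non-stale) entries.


Ages are k * 444/35 s for k = 1..35 (spacing = 12.6857 s).
Entry k is valid iff k * 444/35 <= 120 iff k <= 35 * 120 / 444 = 9.4595
n_valid = floor(9.4595) = 9
(n_stale = 35 - 9 = 26)

9


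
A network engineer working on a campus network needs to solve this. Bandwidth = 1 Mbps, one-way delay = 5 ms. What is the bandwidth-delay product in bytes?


Given: bandwidth = 1 Mbps, delay = 5 ms
BDP in bits = 1 * 10^6 * 5 / 1000
BDP in bits = 5000
BDP in bytes = 5000 / 8 = 625

625


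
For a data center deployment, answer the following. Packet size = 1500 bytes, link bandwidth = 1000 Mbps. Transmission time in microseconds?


Given: packet = 1500 bytes, bandwidth = 1000 Mbps
Packet in bits = 1500 * 8 = 12000 bits
Bandwidth = 1000 * 10^6 = 1000000000 bps
Time = 12000 / 1000000000 seconds
Time in us = 12000 * 10^6 / 1000000000 = 12

12


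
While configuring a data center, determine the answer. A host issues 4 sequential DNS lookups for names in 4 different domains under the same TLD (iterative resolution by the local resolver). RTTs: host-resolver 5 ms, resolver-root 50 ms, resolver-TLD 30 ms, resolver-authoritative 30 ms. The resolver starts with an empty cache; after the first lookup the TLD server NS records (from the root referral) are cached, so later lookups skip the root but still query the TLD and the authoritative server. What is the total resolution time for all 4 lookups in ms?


Lookup 1 (cold cache): local + root + TLD + auth = 5 + 50 + 30 + 30 = 115 ms
Lookups 2..4 (TLD NS cached -> skip root; new domain -> still ask TLD and auth): local + TLD + auth = 5 + 30 + 30 = 65 ms each
Remaining 3 lookups: 3 * 65 = 195 ms
Total = 115 + 195 = 310 ms

310


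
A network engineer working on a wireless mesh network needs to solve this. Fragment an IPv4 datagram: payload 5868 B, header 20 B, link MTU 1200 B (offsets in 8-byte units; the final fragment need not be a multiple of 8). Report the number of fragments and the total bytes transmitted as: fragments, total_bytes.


Max data per non-final fragment = floor((MTU - header)/8)*8 = floor((1200 - 20)/8)*8 = floor(1180/8)*8 = 1176 B
Final fragment needs no 8-byte alignment: it can carry up to MTU - header = 1180 B
Non-final fragments needed = ceil((payload - 1180) / 1176) = ceil(4688/1176) = ceil(3.9864) = 4
Number of fragments = 4 + 1 = 5
Fragment sizes (data): 4 * 1176 B + 1164 B (last, 1164 <= 1180 OK)
Total bytes sent = payload + n_frags * header = 5868 + 5*20 = 5868 + 100 = 5968 B

5, 5968


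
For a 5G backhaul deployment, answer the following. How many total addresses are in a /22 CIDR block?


Given: CIDR prefix /22
Host bits = 32 - 22 = 10
Total addresses = 2^10 = 1024

1024


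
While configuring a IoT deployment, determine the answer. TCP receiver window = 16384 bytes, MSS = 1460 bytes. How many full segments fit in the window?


Given: RWND = 16384 bytes, MSS = 1460 bytes
Full segments = floor(RWND / MSS)
Full segments = floor(16384 / 1460)
Full segments = floor(11.2219) = 11

11


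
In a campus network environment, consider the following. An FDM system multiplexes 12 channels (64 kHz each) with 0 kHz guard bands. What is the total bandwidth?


Given: 12 channels, 64 kHz each, guard = 0 kHz
Channel bandwidth = 12 * 64 = 768 kHz
Guard bands = 11 gaps * 0 kHz = 0 kHz
Total = 768 + 0 = 768 kHz

768


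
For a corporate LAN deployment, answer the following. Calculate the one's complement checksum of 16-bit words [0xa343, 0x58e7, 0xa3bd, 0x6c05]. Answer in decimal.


Given words: [0xa343, 0x58e7, 0xa3bd, 0x6c05]
Step 1: Sum all words
Raw sum = 41795 + 22759 + 41917 + 27653 = 134124
Step 2: Fold carry: (3052 + 2) = 3054
One's complement = ~3054 & 0xFFFF = 62481

62481


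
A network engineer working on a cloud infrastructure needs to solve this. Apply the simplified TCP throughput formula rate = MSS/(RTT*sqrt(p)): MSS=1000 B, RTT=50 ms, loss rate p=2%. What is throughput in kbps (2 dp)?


Given: MSS = 1000 bytes, RTT = 50 ms, loss = 2%
RTT in seconds = 50 / 1000 = 0.05
Loss rate = 2% = 0.02
sqrt(loss) = sqrt(0.02) = 0.141421356237
Throughput (bytes/s) = 1000 / (0.05 * 0.141421356237) = 141421.3562
Throughput (kbps) = 141421.3562 * 8 / 1000 = 1131.370850 -> 1131.37 kbps (2 dp)

1131.37


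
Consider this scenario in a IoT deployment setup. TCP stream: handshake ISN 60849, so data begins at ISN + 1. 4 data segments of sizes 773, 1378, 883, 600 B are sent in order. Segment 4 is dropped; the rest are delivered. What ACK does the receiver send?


SYN uses sequence number 60849; first data byte = ISN + 1 = 60850.
Segment 1: SEQ = 60850, len = 773 B, covers [60850, 61622]
Segment 2: SEQ = 61623, len = 1378 B, covers [61623, 63000]
Segment 3: SEQ = 63001, len = 883 B, covers [63001, 63883]
Segment 4: SEQ = 63884, len = 600 B, covers [63884, 64483] [LOST]
In-order data received: bytes [60850, 63883] (segments 1..3).
Segment 4 missing -> gap begins at byte 63884.
Cumulative ACK = next expected in-order byte = 60850 + 773 + 1378 + 883 = 63884

63884


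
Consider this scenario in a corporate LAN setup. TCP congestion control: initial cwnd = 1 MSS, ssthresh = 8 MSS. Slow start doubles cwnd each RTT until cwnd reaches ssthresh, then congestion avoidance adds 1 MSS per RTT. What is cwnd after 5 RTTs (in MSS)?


RTT 0: cwnd = 1 MSS (initial)
RTT 1: cwnd = 2 MSS (slow start, doubled)
RTT 2: cwnd = 4 MSS (slow start, doubled)
RTT 3: cwnd = 8 MSS (slow start, doubled)
RTT 4: cwnd = 9 MSS (congestion avoidance, +1)
RTT 5: cwnd = 10 MSS (congestion avoidance, +1)

10


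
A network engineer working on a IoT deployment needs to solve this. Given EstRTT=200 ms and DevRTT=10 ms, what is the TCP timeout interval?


Given: EstRTT = 200 ms, DevRTT = 10 ms
Timeout = EstRTT + 4 * DevRTT
4 * DevRTT = 4 * 10 = 40
Timeout = 200 + 40 = 240 ms

240


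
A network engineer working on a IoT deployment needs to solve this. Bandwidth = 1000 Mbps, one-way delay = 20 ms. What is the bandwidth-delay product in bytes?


Given: bandwidth = 1000 Mbps, delay = 20 ms
BDP in bits = 1000 * 10^6 * 20 / 1000
BDP in bits = 20000000
BDP in bytes = 20000000 / 8 = 2500000

2500000


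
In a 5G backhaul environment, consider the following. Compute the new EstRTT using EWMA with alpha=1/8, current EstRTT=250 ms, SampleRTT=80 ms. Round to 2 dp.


Given: EstRTT = 250 ms, SampleRTT = 80 ms, alpha = 1/8
New EstRTT = (1 - alpha) * EstRTT + alpha * SampleRTT
(7/8) * 250 = 218.75
(1/8) * 80 = 10
New EstRTT = 218.75 + 10 = 228.75 ms -> 228.75 ms (2 dp)

228.75


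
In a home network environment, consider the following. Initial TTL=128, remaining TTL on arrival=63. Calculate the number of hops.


Given: initial TTL = 128, received TTL = 63
Hops = initial TTL - received TTL
Hops = 128 - 63 = 65

65


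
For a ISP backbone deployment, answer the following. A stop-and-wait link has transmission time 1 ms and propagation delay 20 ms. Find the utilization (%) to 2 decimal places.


Given: Ttrans = 1 ms, Tprop = 20 ms
RTT = 2 * Tprop = 2 * 20 = 40 ms
U = Ttrans / (Ttrans + RTT)
U = 1 / (1 + 40)
U = 1 / 41 = 0.02439
U% = 2.44%

2.44


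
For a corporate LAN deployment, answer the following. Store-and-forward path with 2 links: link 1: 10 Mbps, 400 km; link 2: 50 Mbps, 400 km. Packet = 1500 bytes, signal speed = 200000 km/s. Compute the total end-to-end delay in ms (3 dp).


Packet = 1500 bytes = 12000 bits. Store-and-forward: sum (t_trans + t_prop) per link.
Link 1: t_trans = 12000/(10*10^6) s = 1.2000 ms; t_prop = 400/200000 s = 2.0000 ms; subtotal = 3.2000 ms
Link 2: t_trans = 12000/(50*10^6) s = 0.2400 ms; t_prop = 400/200000 s = 2.0000 ms; subtotal = 2.2400 ms
End-to-end = 3.2000 + 2.2400 = 5.4400 ms -> 5.440 ms (3 dp)

5.440


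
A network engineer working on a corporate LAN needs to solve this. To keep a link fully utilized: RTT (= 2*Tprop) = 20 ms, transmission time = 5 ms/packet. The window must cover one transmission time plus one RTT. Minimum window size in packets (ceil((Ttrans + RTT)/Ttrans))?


Given: Ttrans = 5 ms, RTT = 20 ms (= 2 * Tprop, Tprop = 10 ms)
Time until first ACK returns = Ttrans + RTT = 5 + 20 = 25 ms
Need W * Ttrans >= Ttrans + RTT  ->  W >= (Ttrans + RTT) / Ttrans
(Ttrans + RTT) / Ttrans = 25 / 5 = 5
W_min = ceil(5) = 5

5


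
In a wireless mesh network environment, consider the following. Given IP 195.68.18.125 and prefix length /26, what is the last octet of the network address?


Given: IP = 195.68.18.125, prefix = /26
Subnet mask = 255.255.255.192
Last octet of IP: 125
Last octet of mask: 192
Network last octet = 125 AND 192 = 64

64


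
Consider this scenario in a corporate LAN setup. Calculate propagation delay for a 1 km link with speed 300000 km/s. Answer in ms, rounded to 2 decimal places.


Given: distance = 1 km, speed = 300000 km/s
Delay = distance / speed = 1 / 300000 seconds
Delay in ms = 1 * 1000 / 300000
Delay = 0.0033 ms
Rounded to 2 dp = 0.00 ms

0.00


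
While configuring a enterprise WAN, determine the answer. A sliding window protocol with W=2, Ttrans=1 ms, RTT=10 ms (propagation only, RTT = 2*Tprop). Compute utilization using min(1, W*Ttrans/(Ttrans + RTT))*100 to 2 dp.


Given: W = 2, Ttrans = 1 ms, RTT = 10 ms (= 2 * Tprop, Tprop = 5 ms)
Cycle time = Ttrans + RTT = 1 + 10 = 11 ms (first packet sent until its ACK returns)
W * Ttrans = 2 * 1 = 2 ms of sending per cycle
W * Ttrans / (Ttrans + RTT) = 2 / 11 = 0.181818
U = min(1, 0.181818) = 0.181818
U% = 18.18%

18.18


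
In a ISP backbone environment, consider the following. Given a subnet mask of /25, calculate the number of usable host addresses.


Given: subnet mask /25
Host bits = 32 - 25 = 7
Total addresses = 2^7 = 128
Usable hosts = 128 - 2 (network + broadcast) = 126

126


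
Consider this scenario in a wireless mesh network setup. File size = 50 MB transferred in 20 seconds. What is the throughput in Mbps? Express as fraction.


Given: file = 50 MB, time = 20 s
File in Mb = 50 * 8 = 400 Mb
Throughput = 400 / 20 Mbps
Throughput = 20 Mbps

20


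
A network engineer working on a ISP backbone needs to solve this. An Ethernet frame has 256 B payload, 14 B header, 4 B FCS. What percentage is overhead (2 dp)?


Given: payload = 256 B, header = 14 B, trailer = 4 B
Overhead bytes = header + trailer = 14 + 4 = 18
Total frame = payload + overhead = 256 + 18 = 274
Overhead % = 18 / 274 * 100 = 6.5693% -> 6.57% (2 dp)

6.57


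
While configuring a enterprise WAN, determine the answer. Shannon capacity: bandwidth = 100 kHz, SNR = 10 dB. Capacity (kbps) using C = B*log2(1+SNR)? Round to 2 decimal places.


Given: B = 100 kHz, SNR = 10 dB
SNR linear = 10^(10/10) = 10
1 + SNR = 11
log2(11) = 3.4594316186
C = 100 * 1000 * 3.4594316186 = 345943.1619 bps
C = 345.943162 kbps -> 345.94 kbps (2 dp)

345.94


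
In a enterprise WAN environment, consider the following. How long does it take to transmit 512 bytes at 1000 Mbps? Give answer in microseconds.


Given: packet = 512 bytes, bandwidth = 1000 Mbps
Packet in bits = 512 * 8 = 4096 bits
Bandwidth = 1000 * 10^6 = 1000000000 bps
Time = 4096 / 1000000000 seconds
Time in us = 4096 * 10^6 / 1000000000 = 4.096

4.096


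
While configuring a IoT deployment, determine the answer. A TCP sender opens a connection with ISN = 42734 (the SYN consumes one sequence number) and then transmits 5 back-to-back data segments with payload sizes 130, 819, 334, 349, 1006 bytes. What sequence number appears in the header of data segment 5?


The SYN occupies sequence number ISN = 42734, so the first data byte is ISN + 1 = 42735.
SEQ of data segment i = (ISN + 1) + sum of payload sizes of segments 1..i-1.
Segment 1: SEQ = 42735, payload = 130 bytes
Segment 2: SEQ = 42865, payload = 819 bytes
Segment 3: SEQ = 43684, payload = 334 bytes
Segment 4: SEQ = 44018, payload = 349 bytes
Segment 5: SEQ = 44367, payload = 1006 bytes
SEQ of segment 5 = 42735 + 130 + 819 + 334 + 349 = 44367

44367


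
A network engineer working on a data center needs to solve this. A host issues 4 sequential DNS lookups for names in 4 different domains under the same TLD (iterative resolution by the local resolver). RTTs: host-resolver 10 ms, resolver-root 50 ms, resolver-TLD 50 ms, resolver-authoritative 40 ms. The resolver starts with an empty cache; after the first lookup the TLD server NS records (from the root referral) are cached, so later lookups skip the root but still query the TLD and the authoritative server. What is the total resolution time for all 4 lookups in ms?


Lookup 1 (cold cache): local + root + TLD + auth = 10 + 50 + 50 + 40 = 150 ms
Lookups 2..4 (TLD NS cached -> skip root; new domain -> still ask TLD and auth): local + TLD + auth = 10 + 50 + 40 = 100 ms each
Remaining 3 lookups: 3 * 100 = 300 ms
Total = 150 + 300 = 450 ms

450


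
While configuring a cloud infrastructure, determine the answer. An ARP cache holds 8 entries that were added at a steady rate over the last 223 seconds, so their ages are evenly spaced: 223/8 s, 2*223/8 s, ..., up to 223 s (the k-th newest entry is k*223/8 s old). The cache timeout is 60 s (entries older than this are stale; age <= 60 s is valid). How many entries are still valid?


Ages are k * 223/8 s for k = 1..8 (spacing = 27.8750 s).
Entry k is valid iff k * 223/8 <= 60 iff k <= 8 * 60 / 223 = 2.1525
n_valid = floor(2.1525) = 2
(n_stale = 8 - 2 = 6)

2


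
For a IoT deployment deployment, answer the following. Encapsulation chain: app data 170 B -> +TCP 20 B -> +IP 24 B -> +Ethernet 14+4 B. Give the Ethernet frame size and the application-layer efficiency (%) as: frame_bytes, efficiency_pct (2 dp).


TCP segment = 170 + 20 = 190 B
IP packet = 190 + 24 = 214 B
Ethernet frame = 214 + 14 + 4 = 232 B
Efficiency = app / frame = 170 / 232 = 0.732759 = 73.2759% -> 73.28% (2 dp)

232, 73.28


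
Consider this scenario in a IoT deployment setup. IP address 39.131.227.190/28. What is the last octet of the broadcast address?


Given: IP = 39.131.227.190, prefix = /28
Host bits = 32 - 28 = 4
Network last octet = 190 AND mask = 176
Host part size = 2^4 - 1 = 15
Broadcast last octet = 176 OR 15 = 191

191


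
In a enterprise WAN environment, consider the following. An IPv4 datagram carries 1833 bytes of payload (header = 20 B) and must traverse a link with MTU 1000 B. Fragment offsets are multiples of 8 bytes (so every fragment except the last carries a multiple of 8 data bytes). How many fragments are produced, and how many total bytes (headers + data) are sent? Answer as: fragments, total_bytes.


Max data per non-final fragment = floor((MTU - header)/8)*8 = floor((1000 - 20)/8)*8 = floor(980/8)*8 = 976 B
Final fragment needs no 8-byte alignment: it can carry up to MTU - header = 980 B
Non-final fragments needed = ceil((payload - 980) / 976) = ceil(853/976) = ceil(0.8740) = 1
Number of fragments = 1 + 1 = 2
Fragment sizes (data): 1 * 976 B + 857 B (last, 857 <= 980 OK)
Total bytes sent = payload + n_frags * header = 1833 + 2*20 = 1833 + 40 = 1873 B

2, 1873


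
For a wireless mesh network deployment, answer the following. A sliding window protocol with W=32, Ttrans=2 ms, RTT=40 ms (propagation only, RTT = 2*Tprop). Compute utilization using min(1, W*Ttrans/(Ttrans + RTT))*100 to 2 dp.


Given: W = 32, Ttrans = 2 ms, RTT = 40 ms (= 2 * Tprop, Tprop = 20 ms)
Cycle time = Ttrans + RTT = 2 + 40 = 42 ms (first packet sent until its ACK returns)
W * Ttrans = 32 * 2 = 64 ms of sending per cycle
W * Ttrans / (Ttrans + RTT) = 64 / 42 = 1.523810
U = min(1, 1.523810) = 1.000000
U% = 100.00%

100.00


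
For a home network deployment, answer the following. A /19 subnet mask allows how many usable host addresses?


Given: subnet mask /19
Host bits = 32 - 19 = 13
Total addresses = 2^13 = 8192
Usable hosts = 8192 - 2 (network + broadcast) = 8190

8190


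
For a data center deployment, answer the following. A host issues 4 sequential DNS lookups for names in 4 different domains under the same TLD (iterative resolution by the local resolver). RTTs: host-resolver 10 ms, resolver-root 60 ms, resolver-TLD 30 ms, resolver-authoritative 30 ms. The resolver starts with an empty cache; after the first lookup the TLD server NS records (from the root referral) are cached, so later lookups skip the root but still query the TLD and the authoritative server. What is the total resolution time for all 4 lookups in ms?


Lookup 1 (cold cache): local + root + TLD + auth = 10 + 60 + 30 + 30 = 130 ms
Lookups 2..4 (TLD NS cached -> skip root; new domain -> still ask TLD and auth): local + TLD + auth = 10 + 30 + 30 = 70 ms each
Remaining 3 lookups: 3 * 70 = 210 ms
Total = 130 + 210 = 340 ms

340


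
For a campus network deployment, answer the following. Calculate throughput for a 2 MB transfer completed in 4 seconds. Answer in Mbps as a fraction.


Given: file = 2 MB, time = 4 s
File in Mb = 2 * 8 = 16 Mb
Throughput = 16 / 4 Mbps
Throughput = 4 Mbps

4


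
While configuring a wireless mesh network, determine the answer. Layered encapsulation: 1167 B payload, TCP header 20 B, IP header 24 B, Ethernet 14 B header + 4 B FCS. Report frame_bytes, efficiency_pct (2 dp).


TCP segment = 1167 + 20 = 1187 B
IP packet = 1187 + 24 = 1211 B
Ethernet frame = 1211 + 14 + 4 = 1229 B
Efficiency = app / frame = 1167 / 1229 = 0.949552 = 94.9552% -> 94.96% (2 dp)

1229, 94.96


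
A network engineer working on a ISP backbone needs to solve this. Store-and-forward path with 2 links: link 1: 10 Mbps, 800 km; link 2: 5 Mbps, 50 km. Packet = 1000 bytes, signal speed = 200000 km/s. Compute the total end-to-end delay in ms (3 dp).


Packet = 1000 bytes = 8000 bits. Store-and-forward: sum (t_trans + t_prop) per link.
Link 1: t_trans = 8000/(10*10^6) s = 0.8000 ms; t_prop = 800/200000 s = 4.0000 ms; subtotal = 4.8000 ms
Link 2: t_trans = 8000/(5*10^6) s = 1.6000 ms; t_prop = 50/200000 s = 0.2500 ms; subtotal = 1.8500 ms
End-to-end = 4.8000 + 1.8500 = 6.6500 ms -> 6.650 ms (3 dp)

6.650


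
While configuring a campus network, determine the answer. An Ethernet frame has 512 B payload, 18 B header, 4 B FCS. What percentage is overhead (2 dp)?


Given: payload = 512 B, header = 18 B, trailer = 4 B
Overhead bytes = header + trailer = 18 + 4 = 22
Total frame = payload + overhead = 512 + 22 = 534
Overhead % = 22 / 534 * 100 = 4.1199% -> 4.12% (2 dp)

4.12


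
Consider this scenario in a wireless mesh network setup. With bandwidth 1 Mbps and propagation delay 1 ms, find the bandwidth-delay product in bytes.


Given: bandwidth = 1 Mbps, delay = 1 ms
BDP in bits = 1 * 10^6 * 1 / 1000
BDP in bits = 1000
BDP in bytes = 1000 / 8 = 125

125


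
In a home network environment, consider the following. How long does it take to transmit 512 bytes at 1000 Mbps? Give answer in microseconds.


Given: packet = 512 bytes, bandwidth = 1000 Mbps
Packet in bits = 512 * 8 = 4096 bits
Bandwidth = 1000 * 10^6 = 1000000000 bps
Time = 4096 / 1000000000 seconds
Time in us = 4096 * 10^6 / 1000000000 = 4.096

4.096


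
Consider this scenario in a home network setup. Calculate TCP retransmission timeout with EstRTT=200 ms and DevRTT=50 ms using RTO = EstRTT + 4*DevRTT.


Given: EstRTT = 200 ms, DevRTT = 50 ms
Timeout = EstRTT + 4 * DevRTT
4 * DevRTT = 4 * 50 = 200
Timeout = 200 + 200 = 400 ms

400


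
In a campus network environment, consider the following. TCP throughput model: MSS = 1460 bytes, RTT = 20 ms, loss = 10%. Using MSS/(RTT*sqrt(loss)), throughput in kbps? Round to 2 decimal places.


Given: MSS = 1460 bytes, RTT = 20 ms, loss = 10%
RTT in seconds = 20 / 1000 = 0.02
Loss rate = 10% = 0.1
sqrt(loss) = sqrt(0.1) = 0.316227766017
Throughput (bytes/s) = 1460 / (0.02 * 0.316227766017) = 230846.2692
Throughput (kbps) = 230846.2692 * 8 / 1000 = 1846.770154 -> 1846.77 kbps (2 dp)

1846.77


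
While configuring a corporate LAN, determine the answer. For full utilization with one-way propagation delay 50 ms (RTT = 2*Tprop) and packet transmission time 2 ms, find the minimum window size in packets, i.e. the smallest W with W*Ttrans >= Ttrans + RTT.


Given: Ttrans = 2 ms, RTT = 100 ms (= 2 * Tprop, Tprop = 50 ms)
Time until first ACK returns = Ttrans + RTT = 2 + 100 = 102 ms
Need W * Ttrans >= Ttrans + RTT  ->  W >= (Ttrans + RTT) / Ttrans
(Ttrans + RTT) / Ttrans = 102 / 2 = 51
W_min = ceil(51) = 51

51


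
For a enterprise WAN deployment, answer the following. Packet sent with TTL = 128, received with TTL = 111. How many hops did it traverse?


Given: initial TTL = 128, received TTL = 111
Hops = initial TTL - received TTL
Hops = 128 - 111 = 17

17


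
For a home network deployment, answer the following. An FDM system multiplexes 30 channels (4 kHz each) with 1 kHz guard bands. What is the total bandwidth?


Given: 30 channels, 4 kHz each, guard = 1 kHz
Channel bandwidth = 30 * 4 = 120 kHz
Guard bands = 29 gaps * 1 kHz = 29 kHz
Total = 120 + 29 = 149 kHz

149


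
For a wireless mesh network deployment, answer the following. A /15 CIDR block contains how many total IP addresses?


Given: CIDR prefix /15
Host bits = 32 - 15 = 17
Total addresses = 2^17 = 131072

131072


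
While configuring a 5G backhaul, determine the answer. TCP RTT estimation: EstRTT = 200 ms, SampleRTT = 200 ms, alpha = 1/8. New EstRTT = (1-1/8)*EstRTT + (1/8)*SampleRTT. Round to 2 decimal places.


Given: EstRTT = 200 ms, SampleRTT = 200 ms, alpha = 1/8
New EstRTT = (1 - alpha) * EstRTT + alpha * SampleRTT
(7/8) * 200 = 175
(1/8) * 200 = 25
New EstRTT = 175 + 25 = 200 ms -> 200.00 ms (2 dp)

200.00


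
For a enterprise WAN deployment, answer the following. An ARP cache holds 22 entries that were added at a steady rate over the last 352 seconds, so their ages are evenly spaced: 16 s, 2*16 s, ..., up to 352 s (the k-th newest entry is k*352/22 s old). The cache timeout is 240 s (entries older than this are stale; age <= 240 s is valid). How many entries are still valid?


Ages are k * 352/22 s for k = 1..22 (spacing = 16.0000 s).
Entry k is valid iff k * 352/22 <= 240 iff k <= 22 * 240 / 352 = 15.0000
n_valid = floor(15.0000) = 15
(n_stale = 22 - 15 = 7)

15


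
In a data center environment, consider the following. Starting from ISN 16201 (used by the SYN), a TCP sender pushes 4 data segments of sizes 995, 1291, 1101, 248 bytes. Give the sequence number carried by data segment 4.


The SYN occupies sequence number ISN = 16201, so the first data byte is ISN + 1 = 16202.
SEQ of data segment i = (ISN + 1) + sum of payload sizes of segments 1..i-1.
Segment 1: SEQ = 16202, payload = 995 bytes
Segment 2: SEQ = 17197, payload = 1291 bytes
Segment 3: SEQ = 18488, payload = 1101 bytes
Segment 4: SEQ = 19589, payload = 248 bytes
SEQ of segment 4 = 16202 + 995 + 1291 + 1101 = 19589

19589


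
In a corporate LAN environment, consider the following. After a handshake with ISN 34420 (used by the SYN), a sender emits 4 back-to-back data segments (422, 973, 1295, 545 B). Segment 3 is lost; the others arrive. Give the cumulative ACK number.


SYN uses sequence number 34420; first data byte = ISN + 1 = 34421.
Segment 1: SEQ = 34421, len = 422 B, covers [34421, 34842]
Segment 2: SEQ = 34843, len = 973 B, covers [34843, 35815]
Segment 3: SEQ = 35816, len = 1295 B, covers [35816, 37110] [LOST]
Segment 4: SEQ = 37111, len = 545 B, covers [37111, 37655]
In-order data received: bytes [34421, 35815] (segments 1..2).
Segment 3 missing -> gap begins at byte 35816; later segments buffered out of order.
Cumulative ACK = next expected in-order byte = 34421 + 422 + 973 = 35816

35816


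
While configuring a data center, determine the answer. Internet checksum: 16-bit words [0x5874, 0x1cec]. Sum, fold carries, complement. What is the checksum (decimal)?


Given words: [0x5874, 0x1cec]
Step 1: Sum all words
Raw sum = 22644 + 7404 = 30048
One's complement = ~30048 & 0xFFFF = 35487

35487


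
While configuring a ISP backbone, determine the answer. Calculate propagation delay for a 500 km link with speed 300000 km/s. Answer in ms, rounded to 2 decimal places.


Given: distance = 500 km, speed = 300000 km/s
Delay = distance / speed = 500 / 300000 seconds
Delay in ms = 500 * 1000 / 300000
Delay = 1.6667 ms
Rounded to 2 dp = 1.67 ms

1.67


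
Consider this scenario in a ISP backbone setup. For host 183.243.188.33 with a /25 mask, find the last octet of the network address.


Given: IP = 183.243.188.33, prefix = /25
Subnet mask = 255.255.255.128
Last octet of IP: 33
Last octet of mask: 128
Network last octet = 33 AND 128 = 0

0


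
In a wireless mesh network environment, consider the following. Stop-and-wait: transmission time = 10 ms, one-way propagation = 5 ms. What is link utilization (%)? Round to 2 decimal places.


Given: Ttrans = 10 ms, Tprop = 5 ms
RTT = 2 * Tprop = 2 * 5 = 10 ms
U = Ttrans / (Ttrans + RTT)
U = 10 / (10 + 10)
U = 10 / 20 = 0.5
U% = 50.00%

50.00


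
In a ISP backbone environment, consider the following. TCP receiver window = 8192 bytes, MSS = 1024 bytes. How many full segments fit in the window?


Given: RWND = 8192 bytes, MSS = 1024 bytes
Full segments = floor(RWND / MSS)
Full segments = floor(8192 / 1024)
Full segments = floor(8.0) = 8

8


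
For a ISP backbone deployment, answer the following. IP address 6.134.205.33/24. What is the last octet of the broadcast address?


Given: IP = 6.134.205.33, prefix = /24
Host bits = 32 - 24 = 8
Network last octet = 33 AND mask = 0
Host part size = 2^8 - 1 = 255
Broadcast last octet = 0 OR 255 = 255

255


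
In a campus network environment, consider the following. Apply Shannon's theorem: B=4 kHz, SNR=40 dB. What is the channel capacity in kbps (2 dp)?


Given: B = 4 kHz, SNR = 40 dB
SNR linear = 10^(40/10) = 10000
1 + SNR = 10001
log2(10001) = 13.2878566418
C = 4 * 1000 * 13.2878566418 = 53151.4266 bps
C = 53.151427 kbps -> 53.15 kbps (2 dp)

53.15


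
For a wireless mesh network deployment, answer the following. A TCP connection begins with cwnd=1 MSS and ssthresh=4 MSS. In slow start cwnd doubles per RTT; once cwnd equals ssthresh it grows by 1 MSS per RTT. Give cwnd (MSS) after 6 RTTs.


RTT 0: cwnd = 1 MSS (initial)
RTT 1: cwnd = 2 MSS (slow start, doubled)
RTT 2: cwnd = 4 MSS (slow start, doubled)
RTT 3: cwnd = 5 MSS (congestion avoidance, +1)
RTT 4: cwnd = 6 MSS (congestion avoidance, +1)
RTT 5: cwnd = 7 MSS (congestion avoidance, +1)
RTT 6: cwnd = 8 MSS (congestion avoidance, +1)

8


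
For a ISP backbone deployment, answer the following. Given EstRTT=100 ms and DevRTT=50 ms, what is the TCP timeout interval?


Given: EstRTT = 100 ms, DevRTT = 50 ms
Timeout = EstRTT + 4 * DevRTT
4 * DevRTT = 4 * 50 = 200
Timeout = 100 + 200 = 300 ms

300


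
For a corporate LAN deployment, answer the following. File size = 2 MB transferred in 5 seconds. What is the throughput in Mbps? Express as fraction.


Given: file = 2 MB, time = 5 s
File in Mb = 2 * 8 = 16 Mb
Throughput = 16 / 5 Mbps
Throughput = 16/5 Mbps

16/5


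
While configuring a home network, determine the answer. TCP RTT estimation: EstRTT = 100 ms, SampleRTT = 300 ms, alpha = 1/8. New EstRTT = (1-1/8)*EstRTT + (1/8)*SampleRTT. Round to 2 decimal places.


Given: EstRTT = 100 ms, SampleRTT = 300 ms, alpha = 1/8
New EstRTT = (1 - alpha) * EstRTT + alpha * SampleRTT
(7/8) * 100 = 87.5
(1/8) * 300 = 37.5
New EstRTT = 87.5 + 37.5 = 125 ms -> 125.00 ms (2 dp)

125.00


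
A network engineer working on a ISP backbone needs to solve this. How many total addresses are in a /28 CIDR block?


Given: CIDR prefix /28
Host bits = 32 - 28 = 4
Total addresses = 2^4 = 16

16


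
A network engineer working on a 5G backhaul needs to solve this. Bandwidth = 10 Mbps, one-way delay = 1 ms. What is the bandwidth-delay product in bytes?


Given: bandwidth = 10 Mbps, delay = 1 ms
BDP in bits = 10 * 10^6 * 1 / 1000
BDP in bits = 10000
BDP in bytes = 10000 / 8 = 1250

1250


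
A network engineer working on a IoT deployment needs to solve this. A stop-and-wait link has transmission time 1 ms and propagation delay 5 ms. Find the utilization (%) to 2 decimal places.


Given: Ttrans = 1 ms, Tprop = 5 ms
RTT = 2 * Tprop = 2 * 5 = 10 ms
U = Ttrans / (Ttrans + RTT)
U = 1 / (1 + 10)
U = 1 / 11 = 0.090909
U% = 9.09%

9.09


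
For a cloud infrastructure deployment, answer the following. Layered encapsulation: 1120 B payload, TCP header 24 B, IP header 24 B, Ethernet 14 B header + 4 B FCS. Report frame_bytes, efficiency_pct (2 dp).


TCP segment = 1120 + 24 = 1144 B
IP packet = 1144 + 24 = 1168 B
Ethernet frame = 1168 + 14 + 4 = 1186 B
Efficiency = app / frame = 1120 / 1186 = 0.944351 = 94.4351% -> 94.44% (2 dp)

1186, 94.44


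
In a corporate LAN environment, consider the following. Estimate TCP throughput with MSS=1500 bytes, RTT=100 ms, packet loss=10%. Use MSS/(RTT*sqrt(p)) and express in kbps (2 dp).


Given: MSS = 1500 bytes, RTT = 100 ms, loss = 10%
RTT in seconds = 100 / 1000 = 0.1
Loss rate = 10% = 0.1
sqrt(loss) = sqrt(0.1) = 0.316227766017
Throughput (bytes/s) = 1500 / (0.1 * 0.316227766017) = 47434.1649
Throughput (kbps) = 47434.1649 * 8 / 1000 = 379.473319 -> 379.47 kbps (2 dp)

379.47


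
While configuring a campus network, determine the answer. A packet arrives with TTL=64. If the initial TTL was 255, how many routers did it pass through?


Given: initial TTL = 255, received TTL = 64
Hops = initial TTL - received TTL
Hops = 255 - 64 = 191

191


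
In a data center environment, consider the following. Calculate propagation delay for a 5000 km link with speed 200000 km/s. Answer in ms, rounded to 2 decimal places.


Given: distance = 5000 km, speed = 200000 km/s
Delay = distance / speed = 5000 / 200000 seconds
Delay in ms = 5000 * 1000 / 200000
Delay = 25.0000 ms
Rounded to 2 dp = 25.00 ms

25.00
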